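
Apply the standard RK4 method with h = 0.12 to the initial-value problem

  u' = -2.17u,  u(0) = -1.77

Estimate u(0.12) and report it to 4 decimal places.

-1.3642

RK4: k1 = f(t_n, u_n); k2 = f(t_n + h/2, u_n + (h/2)·k1); k3 = f(t_n + h/2, u_n + (h/2)·k2); k4 = f(t_n + h, u_n + h·k3); u_{n+1} = u_n + (h/6)·(k1 + 2k2 + 2k3 + k4).
t=0.000000, u=-1.770000:
  k1 = f(0.000000, -1.770000) = 3.840900
  k2 = f(0.060000, -1.539546) = 3.340815
  k3 = f(0.060000, -1.569551) = 3.405926
  k4 = f(0.120000, -1.361289) = 2.953997
  u ← -1.770000 + (0.12/6)·(k1 + 2k2 + 2k3 + k4) = -1.364232
u(0.12) ≈ -1.3642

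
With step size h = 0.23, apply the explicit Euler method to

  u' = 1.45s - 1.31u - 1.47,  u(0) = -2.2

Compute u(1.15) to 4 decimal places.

-0.7330

Euler: u_{n+1} = u_n + h·f(s_n, u_n).
s=0.000000, u=-2.200000: f=1.412000 → u ← -2.200000 + 0.23·1.412000 = -1.875240
s=0.230000, u=-1.875240: f=1.320064 → u ← -1.875240 + 0.23·1.320064 = -1.571625
s=0.460000, u=-1.571625: f=1.255829 → u ← -1.571625 + 0.23·1.255829 = -1.282785
s=0.690000, u=-1.282785: f=1.210948 → u ← -1.282785 + 0.23·1.210948 = -1.004267
s=0.920000, u=-1.004267: f=1.179589 → u ← -1.004267 + 0.23·1.179589 = -0.732961
u(1.15) ≈ -0.7330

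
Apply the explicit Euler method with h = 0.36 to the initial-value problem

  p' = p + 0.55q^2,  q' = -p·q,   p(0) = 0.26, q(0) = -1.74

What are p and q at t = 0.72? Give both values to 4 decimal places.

1.7887, -1.0360

Euler on (p,q): p_{n+1} = p_n + h·p', q_{n+1} = q_n + h·q'.
0.000000: (0.260000, -1.740000); f=(1.925180, 0.452400) → (0.953065, -1.577136)
0.360000: (0.953065, -1.577136); f=(2.321112, 1.503113) → (1.788665, -1.036015)
(p(0.72), q(0.72)) ≈ (1.7887, -1.0360)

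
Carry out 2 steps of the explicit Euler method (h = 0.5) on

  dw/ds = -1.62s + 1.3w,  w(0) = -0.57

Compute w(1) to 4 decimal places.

Euler: w_{n+1} = w_n + h·f(s_n, w_n).
s=0.000000, w=-0.570000: f=-0.741000 → w ← -0.570000 + 0.5·(-0.741000) = -0.940500
s=0.500000, w=-0.940500: f=-2.032650 → w ← -0.940500 + 0.5·(-2.032650) = -1.956825
w(1) ≈ -1.9568

-1.9568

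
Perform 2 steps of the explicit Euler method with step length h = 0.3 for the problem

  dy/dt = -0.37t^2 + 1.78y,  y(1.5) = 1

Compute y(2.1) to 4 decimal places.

Euler: y_{n+1} = y_n + h·f(t_n, y_n).
t=1.500000, y=1.000000: f=0.947500 → y ← 1.000000 + 0.3·0.947500 = 1.284250
t=1.800000, y=1.284250: f=1.087165 → y ← 1.284250 + 0.3·1.087165 = 1.610400
y(2.1) ≈ 1.6104

1.6104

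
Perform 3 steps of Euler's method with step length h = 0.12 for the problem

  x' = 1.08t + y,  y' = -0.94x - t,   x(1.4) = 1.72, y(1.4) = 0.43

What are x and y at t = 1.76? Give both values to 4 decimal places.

2.3306, -0.7750

Euler on (x,y): x_{n+1} = x_n + h·x', y_{n+1} = y_n + h·y'.
1.400000: (1.720000, 0.430000); f=(1.942000, -3.016800) → (1.953040, 0.067984)
1.520000: (1.953040, 0.067984); f=(1.709584, -3.355858) → (2.158190, -0.334719)
1.640000: (2.158190, -0.334719); f=(1.436481, -3.668699) → (2.330568, -0.774963)
(x(1.76), y(1.76)) ≈ (2.3306, -0.7750)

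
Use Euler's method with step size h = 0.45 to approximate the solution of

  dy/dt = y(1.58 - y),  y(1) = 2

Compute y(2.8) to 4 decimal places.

1.5809

Euler: y_{n+1} = y_n + h·f(t_n, y_n).
t=1.000000, y=2.000000: f=-0.840000 → y ← 2.000000 + 0.45·(-0.840000) = 1.622000
t=1.450000, y=1.622000: f=-0.068124 → y ← 1.622000 + 0.45·(-0.068124) = 1.591344
t=1.900000, y=1.591344: f=-0.018053 → y ← 1.591344 + 0.45·(-0.018053) = 1.583221
t=2.350000, y=1.583221: f=-0.005099 → y ← 1.583221 + 0.45·(-0.005099) = 1.580926
y(2.8) ≈ 1.5809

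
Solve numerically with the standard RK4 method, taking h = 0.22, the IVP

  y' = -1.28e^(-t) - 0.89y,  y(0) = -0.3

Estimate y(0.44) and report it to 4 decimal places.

RK4: k1 = f(t_n, y_n); k2 = f(t_n + h/2, y_n + (h/2)·k1); k3 = f(t_n + h/2, y_n + (h/2)·k2); k4 = f(t_n + h, y_n + h·k3); y_{n+1} = y_n + (h/6)·(k1 + 2k2 + 2k3 + k4).
t=0.000000, y=-0.300000:
  k1 = f(0.000000, -0.300000) = -1.013000
  k2 = f(0.110000, -0.411430) = -0.780495
  k3 = f(0.110000, -0.385854) = -0.803257
  k4 = f(0.220000, -0.476717) = -0.602946
  y ← -0.300000 + (0.22/6)·(k1 + 2k2 + 2k3 + k4) = -0.475393
t=0.220000, y=-0.475393:
  k1 = f(0.220000, -0.475393) = -0.604124
  k2 = f(0.330000, -0.541847) = -0.437979
  k3 = f(0.330000, -0.523571) = -0.454244
  k4 = f(0.440000, -0.575327) = -0.312326
  y ← -0.475393 + (0.22/6)·(k1 + 2k2 + 2k3 + k4) = -0.574426
y(0.44) ≈ -0.5744

-0.5744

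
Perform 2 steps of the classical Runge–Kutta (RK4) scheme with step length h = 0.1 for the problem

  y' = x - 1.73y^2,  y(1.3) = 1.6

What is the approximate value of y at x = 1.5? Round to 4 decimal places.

RK4: k1 = f(x_n, y_n); k2 = f(x_n + h/2, y_n + (h/2)·k1); k3 = f(x_n + h/2, y_n + (h/2)·k2); k4 = f(x_n + h, y_n + h·k3); y_{n+1} = y_n + (h/6)·(k1 + 2k2 + 2k3 + k4).
x=1.300000, y=1.600000:
  k1 = f(1.300000, 1.600000) = -3.128800
  k2 = f(1.350000, 1.443560) = -2.255087
  k3 = f(1.350000, 1.487246) = -2.476586
  k4 = f(1.400000, 1.352341) = -1.763871
  y ← 1.600000 + (0.1/6)·(k1 + 2k2 + 2k3 + k4) = 1.360733
x=1.400000, y=1.360733:
  k1 = f(1.400000, 1.360733) = -1.803258
  k2 = f(1.450000, 1.270570) = -1.342823
  k3 = f(1.450000, 1.293592) = -1.444947
  k4 = f(1.500000, 1.216238) = -1.059078
  y ← 1.360733 + (0.1/6)·(k1 + 2k2 + 2k3 + k4) = 1.220102
y(1.5) ≈ 1.2201

1.2201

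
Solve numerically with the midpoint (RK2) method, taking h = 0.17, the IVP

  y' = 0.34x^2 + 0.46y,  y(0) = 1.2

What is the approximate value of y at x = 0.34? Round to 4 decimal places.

Midpoint: k1 = f(x_n, y_n); k2 = f(x_n + h/2, y_n + (h/2)·k1); y_{n+1} = y_n + h·k2.
x=0.000000, y=1.200000:
  k1 = f(0.000000, 1.200000) = 0.552000
  k2 = f(0.085000, 1.246920) = 0.576040
  y ← 1.200000 + 0.17·0.576040 = 1.297927
x=0.170000, y=1.297927:
  k1 = f(0.170000, 1.297927) = 0.606872
  k2 = f(0.255000, 1.349511) = 0.642884
  y ← 1.297927 + 0.17·0.642884 = 1.407217
y(0.34) ≈ 1.4072

1.4072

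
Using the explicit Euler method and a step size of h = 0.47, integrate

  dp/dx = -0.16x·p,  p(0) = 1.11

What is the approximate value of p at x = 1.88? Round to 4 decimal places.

Euler: p_{n+1} = p_n + h·f(x_n, p_n).
x=0.000000, p=1.110000: f=0.000000 → p ← 1.110000 + 0.47·0.000000 = 1.110000
x=0.470000, p=1.110000: f=-0.083472 → p ← 1.110000 + 0.47·(-0.083472) = 1.070768
x=0.940000, p=1.070768: f=-0.161044 → p ← 1.070768 + 0.47·(-0.161044) = 0.995078
x=1.410000, p=0.995078: f=-0.224490 → p ← 0.995078 + 0.47·(-0.224490) = 0.889568
p(1.88) ≈ 0.8896

0.8896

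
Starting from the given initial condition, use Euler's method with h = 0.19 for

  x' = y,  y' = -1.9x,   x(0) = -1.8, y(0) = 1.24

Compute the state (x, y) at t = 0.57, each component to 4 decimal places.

-0.7390, 2.8897

Euler on (x,y): x_{n+1} = x_n + h·x', y_{n+1} = y_n + h·y'.
0.000000: (-1.800000, 1.240000); f=(1.240000, 3.420000) → (-1.564400, 1.889800)
0.190000: (-1.564400, 1.889800); f=(1.889800, 2.972360) → (-1.205338, 2.454548)
0.380000: (-1.205338, 2.454548); f=(2.454548, 2.290142) → (-0.738974, 2.889675)
(x(0.57), y(0.57)) ≈ (-0.7390, 2.8897)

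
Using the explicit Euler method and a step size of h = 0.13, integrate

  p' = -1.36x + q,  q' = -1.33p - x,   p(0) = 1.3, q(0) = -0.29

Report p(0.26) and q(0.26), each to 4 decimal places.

Euler on (p,q): p_{n+1} = p_n + h·p', q_{n+1} = q_n + h·q'.
0.000000: (1.300000, -0.290000); f=(-0.290000, -1.729000) → (1.262300, -0.514770)
0.130000: (1.262300, -0.514770); f=(-0.691570, -1.808859) → (1.172396, -0.749922)
(p(0.26), q(0.26)) ≈ (1.1724, -0.7499)

1.1724, -0.7499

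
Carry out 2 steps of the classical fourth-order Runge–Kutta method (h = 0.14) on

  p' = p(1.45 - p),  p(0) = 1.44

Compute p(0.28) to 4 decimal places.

RK4: k1 = f(t_n, p_n); k2 = f(t_n + h/2, p_n + (h/2)·k1); k3 = f(t_n + h/2, p_n + (h/2)·k2); k4 = f(t_n + h, p_n + h·k3); p_{n+1} = p_n + (h/6)·(k1 + 2k2 + 2k3 + k4).
t=0.000000, p=1.440000:
  k1 = f(0.000000, 1.440000) = 0.014400
  k2 = f(0.070000, 1.441008) = 0.012958
  k3 = f(0.070000, 1.440907) = 0.013102
  k4 = f(0.140000, 1.441834) = 0.011774
  p ← 1.440000 + (0.14/6)·(k1 + 2k2 + 2k3 + k4) = 1.441827
t=0.140000, p=1.441827:
  k1 = f(0.140000, 1.441827) = 0.011784
  k2 = f(0.210000, 1.442652) = 0.010601
  k3 = f(0.210000, 1.442569) = 0.010720
  k4 = f(0.280000, 1.443328) = 0.009630
  p ← 1.441827 + (0.14/6)·(k1 + 2k2 + 2k3 + k4) = 1.443321
p(0.28) ≈ 1.4433

1.4433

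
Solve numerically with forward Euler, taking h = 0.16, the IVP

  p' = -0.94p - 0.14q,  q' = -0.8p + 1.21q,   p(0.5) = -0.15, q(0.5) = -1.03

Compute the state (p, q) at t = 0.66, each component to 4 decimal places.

-0.1044, -1.2102

Euler on (p,q): p_{n+1} = p_n + h·p', q_{n+1} = q_n + h·q'.
0.500000: (-0.150000, -1.030000); f=(0.285200, -1.126300) → (-0.104368, -1.210208)
(p(0.66), q(0.66)) ≈ (-0.1044, -1.2102)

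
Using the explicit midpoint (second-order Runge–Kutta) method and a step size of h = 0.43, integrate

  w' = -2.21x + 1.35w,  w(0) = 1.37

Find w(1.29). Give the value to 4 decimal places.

4.1664

Midpoint: k1 = f(x_n, w_n); k2 = f(x_n + h/2, w_n + (h/2)·k1); w_{n+1} = w_n + h·k2.
x=0.000000, w=1.370000:
  k1 = f(0.000000, 1.370000) = 1.849500
  k2 = f(0.215000, 1.767643) = 1.911167
  w ← 1.370000 + 0.43·1.911167 = 2.191802
x=0.430000, w=2.191802:
  k1 = f(0.430000, 2.191802) = 2.008633
  k2 = f(0.645000, 2.623658) = 2.116488
  w ← 2.191802 + 0.43·2.116488 = 3.101892
x=0.860000, w=3.101892:
  k1 = f(0.860000, 3.101892) = 2.286954
  k2 = f(1.075000, 3.593587) = 2.475593
  w ← 3.101892 + 0.43·2.475593 = 4.166397
w(1.29) ≈ 4.1664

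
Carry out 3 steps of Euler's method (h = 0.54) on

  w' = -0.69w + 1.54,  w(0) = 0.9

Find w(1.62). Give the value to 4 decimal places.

Euler: w_{n+1} = w_n + h·f(t_n, w_n).
t=0.000000, w=0.900000: f=0.919000 → w ← 0.900000 + 0.54·0.919000 = 1.396260
t=0.540000, w=1.396260: f=0.576581 → w ← 1.396260 + 0.54·0.576581 = 1.707614
t=1.080000, w=1.707614: f=0.361747 → w ← 1.707614 + 0.54·0.361747 = 1.902957
w(1.62) ≈ 1.9030

1.9030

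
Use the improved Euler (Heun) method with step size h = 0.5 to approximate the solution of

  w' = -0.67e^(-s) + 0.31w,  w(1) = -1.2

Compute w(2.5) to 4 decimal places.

Heun: k1 = f(s_n, w_n); k2 = f(s_n + h, w_n + h·k1); w_{n+1} = w_n + (h/2)·(k1 + k2).
s=1.000000, w=-1.200000:
  k1 = f(1.000000, -1.200000) = -0.618479
  k2 = f(1.500000, -1.509240) = -0.617361
  w ← -1.200000 + (0.5/2)·(-0.618479 + (-0.617361)) = -1.508960
s=1.500000, w=-1.508960:
  k1 = f(1.500000, -1.508960) = -0.617275
  k2 = f(2.000000, -1.817598) = -0.654130
  w ← -1.508960 + (0.5/2)·(-0.617275 + (-0.654130)) = -1.826811
s=2.000000, w=-1.826811:
  k1 = f(2.000000, -1.826811) = -0.656986
  k2 = f(2.500000, -2.155304) = -0.723141
  w ← -1.826811 + (0.5/2)·(-0.656986 + (-0.723141)) = -2.171843
w(2.5) ≈ -2.1718

-2.1718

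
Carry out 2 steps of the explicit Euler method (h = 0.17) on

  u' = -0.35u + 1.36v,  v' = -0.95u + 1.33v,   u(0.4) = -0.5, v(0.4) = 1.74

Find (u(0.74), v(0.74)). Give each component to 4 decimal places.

0.4480, 2.7258

Euler on (u,v): u_{n+1} = u_n + h·u', v_{n+1} = v_n + h·v'.
0.400000: (-0.500000, 1.740000); f=(2.541400, 2.789200) → (-0.067962, 2.214164)
0.570000: (-0.067962, 2.214164); f=(3.035050, 3.009402) → (0.447996, 2.725762)
(u(0.74), v(0.74)) ≈ (0.4480, 2.7258)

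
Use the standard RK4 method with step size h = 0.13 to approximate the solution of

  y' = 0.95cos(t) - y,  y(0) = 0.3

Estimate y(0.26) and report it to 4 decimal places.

0.4462

RK4: k1 = f(t_n, y_n); k2 = f(t_n + h/2, y_n + (h/2)·k1); k3 = f(t_n + h/2, y_n + (h/2)·k2); k4 = f(t_n + h, y_n + h·k3); y_{n+1} = y_n + (h/6)·(k1 + 2k2 + 2k3 + k4).
t=0.000000, y=0.300000:
  k1 = f(0.000000, 0.300000) = 0.650000
  k2 = f(0.065000, 0.342250) = 0.605744
  k3 = f(0.065000, 0.339373) = 0.608620
  k4 = f(0.130000, 0.379121) = 0.562863
  y ← 0.300000 + (0.13/6)·(k1 + 2k2 + 2k3 + k4) = 0.378901
t=0.130000, y=0.378901:
  k1 = f(0.130000, 0.378901) = 0.563083
  k2 = f(0.195000, 0.415502) = 0.516494
  k3 = f(0.195000, 0.412473) = 0.519522
  k4 = f(0.260000, 0.446439) = 0.471631
  y ← 0.378901 + (0.13/6)·(k1 + 2k2 + 2k3 + k4) = 0.446214
y(0.26) ≈ 0.4462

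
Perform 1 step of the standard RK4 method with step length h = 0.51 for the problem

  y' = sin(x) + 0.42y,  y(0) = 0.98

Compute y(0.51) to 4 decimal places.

RK4: k1 = f(x_n, y_n); k2 = f(x_n + h/2, y_n + (h/2)·k1); k3 = f(x_n + h/2, y_n + (h/2)·k2); k4 = f(x_n + h, y_n + h·k3); y_{n+1} = y_n + (h/6)·(k1 + 2k2 + 2k3 + k4).
x=0.000000, y=0.980000:
  k1 = f(0.000000, 0.980000) = 0.411600
  k2 = f(0.255000, 1.084958) = 0.707928
  k3 = f(0.255000, 1.160522) = 0.739664
  k4 = f(0.510000, 1.357229) = 1.058213
  y ← 0.980000 + (0.51/6)·(k1 + 2k2 + 2k3 + k4) = 1.351025
y(0.51) ≈ 1.3510

1.3510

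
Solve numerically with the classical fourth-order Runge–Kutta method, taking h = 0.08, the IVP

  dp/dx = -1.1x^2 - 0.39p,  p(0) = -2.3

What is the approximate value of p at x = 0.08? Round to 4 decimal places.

RK4: k1 = f(x_n, p_n); k2 = f(x_n + h/2, p_n + (h/2)·k1); k3 = f(x_n + h/2, p_n + (h/2)·k2); k4 = f(x_n + h, p_n + h·k3); p_{n+1} = p_n + (h/6)·(k1 + 2k2 + 2k3 + k4).
x=0.000000, p=-2.300000:
  k1 = f(0.000000, -2.300000) = 0.897000
  k2 = f(0.040000, -2.264120) = 0.881247
  k3 = f(0.040000, -2.264750) = 0.881493
  k4 = f(0.080000, -2.229481) = 0.862457
  p ← -2.300000 + (0.08/6)·(k1 + 2k2 + 2k3 + k4) = -2.229534
p(0.08) ≈ -2.2295

-2.2295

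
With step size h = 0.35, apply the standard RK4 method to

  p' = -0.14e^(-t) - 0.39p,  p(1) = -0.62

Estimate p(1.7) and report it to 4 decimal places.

RK4: k1 = f(t_n, p_n); k2 = f(t_n + h/2, p_n + (h/2)·k1); k3 = f(t_n + h/2, p_n + (h/2)·k2); k4 = f(t_n + h, p_n + h·k3); p_{n+1} = p_n + (h/6)·(k1 + 2k2 + 2k3 + k4).
t=1.000000, p=-0.620000:
  k1 = f(1.000000, -0.620000) = 0.190297
  k2 = f(1.175000, -0.586698) = 0.185578
  k3 = f(1.175000, -0.587524) = 0.185900
  k4 = f(1.350000, -0.554935) = 0.180131
  p ← -0.620000 + (0.35/6)·(k1 + 2k2 + 2k3 + k4) = -0.555053
t=1.350000, p=-0.555053:
  k1 = f(1.350000, -0.555053) = 0.180177
  k2 = f(1.525000, -0.523522) = 0.173707
  k3 = f(1.525000, -0.524654) = 0.174148
  k4 = f(1.700000, -0.494101) = 0.167124
  p ← -0.555053 + (0.35/6)·(k1 + 2k2 + 2k3 + k4) = -0.494210
p(1.7) ≈ -0.4942

-0.4942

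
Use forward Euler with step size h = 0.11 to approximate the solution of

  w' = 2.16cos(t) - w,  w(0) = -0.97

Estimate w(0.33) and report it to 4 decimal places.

-0.0536

Euler: w_{n+1} = w_n + h·f(t_n, w_n).
t=0.000000, w=-0.970000: f=3.130000 → w ← -0.970000 + 0.11·3.130000 = -0.625700
t=0.110000, w=-0.625700: f=2.772645 → w ← -0.625700 + 0.11·2.772645 = -0.320709
t=0.220000, w=-0.320709: f=2.428648 → w ← -0.320709 + 0.11·2.428648 = -0.053558
w(0.33) ≈ -0.0536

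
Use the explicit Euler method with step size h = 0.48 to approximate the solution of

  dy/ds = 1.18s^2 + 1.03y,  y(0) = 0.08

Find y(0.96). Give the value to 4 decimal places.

Euler: y_{n+1} = y_n + h·f(s_n, y_n).
s=0.000000, y=0.080000: f=0.082400 → y ← 0.080000 + 0.48·0.082400 = 0.119552
s=0.480000, y=0.119552: f=0.395011 → y ← 0.119552 + 0.48·0.395011 = 0.309157
y(0.96) ≈ 0.3092

0.3092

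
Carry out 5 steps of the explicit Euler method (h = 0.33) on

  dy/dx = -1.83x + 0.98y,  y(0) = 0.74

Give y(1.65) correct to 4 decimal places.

0.2556

Euler: y_{n+1} = y_n + h·f(x_n, y_n).
x=0.000000, y=0.740000: f=0.725200 → y ← 0.740000 + 0.33·0.725200 = 0.979316
x=0.330000, y=0.979316: f=0.355830 → y ← 0.979316 + 0.33·0.355830 = 1.096740
x=0.660000, y=1.096740: f=-0.132995 → y ← 1.096740 + 0.33·(-0.132995) = 1.052851
x=0.990000, y=1.052851: f=-0.779906 → y ← 1.052851 + 0.33·(-0.779906) = 0.795483
x=1.320000, y=0.795483: f=-1.636027 → y ← 0.795483 + 0.33·(-1.636027) = 0.255594
y(1.65) ≈ 0.2556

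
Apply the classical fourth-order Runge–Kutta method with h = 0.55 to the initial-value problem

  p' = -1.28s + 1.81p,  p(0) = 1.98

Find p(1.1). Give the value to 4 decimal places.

12.7233

RK4: k1 = f(s_n, p_n); k2 = f(s_n + h/2, p_n + (h/2)·k1); k3 = f(s_n + h/2, p_n + (h/2)·k2); k4 = f(s_n + h, p_n + h·k3); p_{n+1} = p_n + (h/6)·(k1 + 2k2 + 2k3 + k4).
s=0.000000, p=1.980000:
  k1 = f(0.000000, 1.980000) = 3.583800
  k2 = f(0.275000, 2.965545) = 5.015636
  k3 = f(0.275000, 3.359300) = 5.728333
  k4 = f(0.550000, 5.130583) = 8.582356
  p ← 1.980000 + (0.55/6)·(k1 + 2k2 + 2k3 + k4) = 5.064959
s=0.550000, p=5.064959:
  k1 = f(0.550000, 5.064959) = 8.463575
  k2 = f(0.825000, 7.392442) = 12.324320
  k3 = f(0.825000, 8.454147) = 14.246005
  k4 = f(1.100000, 12.900262) = 21.941473
  p ← 5.064959 + (0.55/6)·(k1 + 2k2 + 2k3 + k4) = 12.723314
p(1.1) ≈ 12.7233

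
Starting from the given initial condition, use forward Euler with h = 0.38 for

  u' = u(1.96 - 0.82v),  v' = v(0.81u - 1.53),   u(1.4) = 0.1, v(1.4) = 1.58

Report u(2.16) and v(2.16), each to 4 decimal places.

0.1908, 0.3246

Euler on (u,v): u_{n+1} = u_n + h·u', v_{n+1} = v_n + h·v'.
1.400000: (0.100000, 1.580000); f=(0.066440, -2.289420) → (0.125247, 0.710020)
1.780000: (0.125247, 0.710020); f=(0.172563, -1.014299) → (0.190821, 0.324587)
(u(2.16), v(2.16)) ≈ (0.1908, 0.3246)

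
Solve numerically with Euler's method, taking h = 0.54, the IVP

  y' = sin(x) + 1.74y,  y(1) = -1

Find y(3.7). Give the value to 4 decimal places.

-14.7960

Euler: y_{n+1} = y_n + h·f(x_n, y_n).
x=1.000000, y=-1.000000: f=-0.898529 → y ← -1.000000 + 0.54·(-0.898529) = -1.485206
x=1.540000, y=-1.485206: f=-1.584732 → y ← -1.485206 + 0.54·(-1.584732) = -2.340961
x=2.080000, y=-2.340961: f=-3.200139 → y ← -2.340961 + 0.54·(-3.200139) = -4.069036
x=2.620000, y=-4.069036: f=-6.581861 → y ← -4.069036 + 0.54·(-6.581861) = -7.623241
x=3.160000, y=-7.623241: f=-13.282846 → y ← -7.623241 + 0.54·(-13.282846) = -14.795978
y(3.7) ≈ -14.7960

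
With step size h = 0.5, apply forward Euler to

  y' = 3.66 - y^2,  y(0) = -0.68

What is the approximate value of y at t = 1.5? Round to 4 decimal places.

1.4499

Euler: y_{n+1} = y_n + h·f(t_n, y_n).
t=0.000000, y=-0.680000: f=3.197600 → y ← -0.680000 + 0.5·3.197600 = 0.918800
t=0.500000, y=0.918800: f=2.815807 → y ← 0.918800 + 0.5·2.815807 = 2.326703
t=1.000000, y=2.326703: f=-1.753548 → y ← 2.326703 + 0.5·(-1.753548) = 1.449929
y(1.5) ≈ 1.4499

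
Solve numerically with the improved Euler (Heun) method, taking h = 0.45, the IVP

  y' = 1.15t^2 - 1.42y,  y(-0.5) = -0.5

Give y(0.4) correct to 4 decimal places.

Heun: k1 = f(t_n, y_n); k2 = f(t_n + h, y_n + h·k1); y_{n+1} = y_n + (h/2)·(k1 + k2).
t=-0.500000, y=-0.500000:
  k1 = f(-0.500000, -0.500000) = 0.997500
  k2 = f(-0.050000, -0.051125) = 0.075473
  y ← -0.500000 + (0.45/2)·(0.997500 + 0.075473) = -0.258581
t=-0.050000, y=-0.258581:
  k1 = f(-0.050000, -0.258581) = 0.370060
  k2 = f(0.400000, -0.092054) = 0.314717
  y ← -0.258581 + (0.45/2)·(0.370060 + 0.314717) = -0.104506
y(0.4) ≈ -0.1045

-0.1045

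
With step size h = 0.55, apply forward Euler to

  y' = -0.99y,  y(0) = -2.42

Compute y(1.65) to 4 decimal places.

-0.2287

Euler: y_{n+1} = y_n + h·f(t_n, y_n).
t=0.000000, y=-2.420000: f=2.395800 → y ← -2.420000 + 0.55·2.395800 = -1.102310
t=0.550000, y=-1.102310: f=1.091287 → y ← -1.102310 + 0.55·1.091287 = -0.502102
t=1.100000, y=-0.502102: f=0.497081 → y ← -0.502102 + 0.55·0.497081 = -0.228708
y(1.65) ≈ -0.2287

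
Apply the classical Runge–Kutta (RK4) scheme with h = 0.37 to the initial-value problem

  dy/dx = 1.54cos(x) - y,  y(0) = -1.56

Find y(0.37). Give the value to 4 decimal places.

-0.6133

RK4: k1 = f(x_n, y_n); k2 = f(x_n + h/2, y_n + (h/2)·k1); k3 = f(x_n + h/2, y_n + (h/2)·k2); k4 = f(x_n + h, y_n + h·k3); y_{n+1} = y_n + (h/6)·(k1 + 2k2 + 2k3 + k4).
x=0.000000, y=-1.560000:
  k1 = f(0.000000, -1.560000) = 3.100000
  k2 = f(0.185000, -0.986500) = 2.500222
  k3 = f(0.185000, -1.097459) = 2.611181
  k4 = f(0.370000, -0.593863) = 2.029647
  y ← -1.560000 + (0.37/6)·(k1 + 2k2 + 2k3 + k4) = -0.613265
y(0.37) ≈ -0.6133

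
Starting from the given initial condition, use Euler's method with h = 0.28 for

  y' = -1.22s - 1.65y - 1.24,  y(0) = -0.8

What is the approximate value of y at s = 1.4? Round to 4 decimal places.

-1.3609

Euler: y_{n+1} = y_n + h·f(s_n, y_n).
s=0.000000, y=-0.800000: f=0.080000 → y ← -0.800000 + 0.28·0.080000 = -0.777600
s=0.280000, y=-0.777600: f=-0.298560 → y ← -0.777600 + 0.28·(-0.298560) = -0.861197
s=0.560000, y=-0.861197: f=-0.502225 → y ← -0.861197 + 0.28·(-0.502225) = -1.001820
s=0.840000, y=-1.001820: f=-0.611797 → y ← -1.001820 + 0.28·(-0.611797) = -1.173123
s=1.120000, y=-1.173123: f=-0.670747 → y ← -1.173123 + 0.28·(-0.670747) = -1.360932
y(1.4) ≈ -1.3609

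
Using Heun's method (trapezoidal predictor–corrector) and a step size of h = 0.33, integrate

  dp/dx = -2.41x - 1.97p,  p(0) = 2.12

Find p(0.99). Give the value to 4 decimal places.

-0.3252

Heun: k1 = f(x_n, p_n); k2 = f(x_n + h, p_n + h·k1); p_{n+1} = p_n + (h/2)·(k1 + k2).
x=0.000000, p=2.120000:
  k1 = f(0.000000, 2.120000) = -4.176400
  k2 = f(0.330000, 0.741788) = -2.256622
  p ← 2.120000 + (0.33/2)·(-4.176400 + (-2.256622)) = 1.058551
x=0.330000, p=1.058551:
  k1 = f(0.330000, 1.058551) = -2.880646
  k2 = f(0.660000, 0.107938) = -1.803238
  p ← 1.058551 + (0.33/2)·(-2.880646 + (-1.803238)) = 0.285710
x=0.660000, p=0.285710:
  k1 = f(0.660000, 0.285710) = -2.153450
  k2 = f(0.990000, -0.424928) = -1.548792
  p ← 0.285710 + (0.33/2)·(-2.153450 + (-1.548792)) = -0.325159
p(0.99) ≈ -0.3252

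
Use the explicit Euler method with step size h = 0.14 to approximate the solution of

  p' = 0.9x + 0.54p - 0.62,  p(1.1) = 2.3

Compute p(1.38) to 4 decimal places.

Euler: p_{n+1} = p_n + h·f(x_n, p_n).
x=1.100000, p=2.300000: f=1.612000 → p ← 2.300000 + 0.14·1.612000 = 2.525680
x=1.240000, p=2.525680: f=1.859867 → p ← 2.525680 + 0.14·1.859867 = 2.786061
p(1.38) ≈ 2.7861

2.7861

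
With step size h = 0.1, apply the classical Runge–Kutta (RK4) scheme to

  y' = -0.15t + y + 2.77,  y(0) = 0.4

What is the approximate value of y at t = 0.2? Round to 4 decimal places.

RK4: k1 = f(t_n, y_n); k2 = f(t_n + h/2, y_n + (h/2)·k1); k3 = f(t_n + h/2, y_n + (h/2)·k2); k4 = f(t_n + h, y_n + h·k3); y_{n+1} = y_n + (h/6)·(k1 + 2k2 + 2k3 + k4).
t=0.000000, y=0.400000:
  k1 = f(0.000000, 0.400000) = 3.170000
  k2 = f(0.050000, 0.558500) = 3.321000
  k3 = f(0.050000, 0.566050) = 3.328550
  k4 = f(0.100000, 0.732855) = 3.487855
  y ← 0.400000 + (0.1/6)·(k1 + 2k2 + 2k3 + k4) = 0.732616
t=0.100000, y=0.732616:
  k1 = f(0.100000, 0.732616) = 3.487616
  k2 = f(0.150000, 0.906997) = 3.654497
  k3 = f(0.150000, 0.915341) = 3.662841
  k4 = f(0.200000, 1.098900) = 3.838900
  y ← 0.732616 + (0.1/6)·(k1 + 2k2 + 2k3 + k4) = 1.098636
y(0.2) ≈ 1.0986

1.0986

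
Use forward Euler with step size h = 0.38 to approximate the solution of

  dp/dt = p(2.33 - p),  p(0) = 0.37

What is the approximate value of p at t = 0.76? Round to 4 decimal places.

1.0588

Euler: p_{n+1} = p_n + h·f(t_n, p_n).
t=0.000000, p=0.370000: f=0.725200 → p ← 0.370000 + 0.38·0.725200 = 0.645576
t=0.380000, p=0.645576: f=1.087424 → p ← 0.645576 + 0.38·1.087424 = 1.058797
p(0.76) ≈ 1.0588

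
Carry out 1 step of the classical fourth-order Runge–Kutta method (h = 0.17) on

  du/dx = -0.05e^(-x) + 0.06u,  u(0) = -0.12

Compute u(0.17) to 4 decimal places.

-0.1291

RK4: k1 = f(x_n, u_n); k2 = f(x_n + h/2, u_n + (h/2)·k1); k3 = f(x_n + h/2, u_n + (h/2)·k2); k4 = f(x_n + h, u_n + h·k3); u_{n+1} = u_n + (h/6)·(k1 + 2k2 + 2k3 + k4).
x=0.000000, u=-0.120000:
  k1 = f(0.000000, -0.120000) = -0.057200
  k2 = f(0.085000, -0.124862) = -0.053417
  k3 = f(0.085000, -0.124540) = -0.053398
  k4 = f(0.170000, -0.129078) = -0.049928
  u ← -0.120000 + (0.17/6)·(k1 + 2k2 + 2k3 + k4) = -0.129088
u(0.17) ≈ -0.1291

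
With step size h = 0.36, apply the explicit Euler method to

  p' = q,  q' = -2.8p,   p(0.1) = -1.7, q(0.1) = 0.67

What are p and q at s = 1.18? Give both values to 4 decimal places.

Euler on (p,q): p_{n+1} = p_n + h·p', q_{n+1} = q_n + h·q'.
0.100000: (-1.700000, 0.670000); f=(0.670000, 4.760000) → (-1.458800, 2.383600)
0.460000: (-1.458800, 2.383600); f=(2.383600, 4.084640) → (-0.600704, 3.854070)
0.820000: (-0.600704, 3.854070); f=(3.854070, 1.681971) → (0.786761, 4.459580)
(p(1.18), q(1.18)) ≈ (0.7868, 4.4596)

0.7868, 4.4596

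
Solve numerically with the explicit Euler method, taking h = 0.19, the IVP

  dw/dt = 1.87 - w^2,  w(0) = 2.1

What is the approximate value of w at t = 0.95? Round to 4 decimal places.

1.3786

Euler: w_{n+1} = w_n + h·f(t_n, w_n).
t=0.000000, w=2.100000: f=-2.540000 → w ← 2.100000 + 0.19·(-2.540000) = 1.617400
t=0.190000, w=1.617400: f=-0.745983 → w ← 1.617400 + 0.19·(-0.745983) = 1.475663
t=0.380000, w=1.475663: f=-0.307582 → w ← 1.475663 + 0.19·(-0.307582) = 1.417223
t=0.570000, w=1.417223: f=-0.138520 → w ← 1.417223 + 0.19·(-0.138520) = 1.390904
t=0.760000, w=1.390904: f=-0.064614 → w ← 1.390904 + 0.19·(-0.064614) = 1.378627
w(0.95) ≈ 1.3786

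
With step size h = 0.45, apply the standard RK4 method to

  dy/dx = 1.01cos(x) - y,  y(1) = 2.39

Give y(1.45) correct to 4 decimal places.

1.6413

RK4: k1 = f(x_n, y_n); k2 = f(x_n + h/2, y_n + (h/2)·k1); k3 = f(x_n + h/2, y_n + (h/2)·k2); k4 = f(x_n + h, y_n + h·k3); y_{n+1} = y_n + (h/6)·(k1 + 2k2 + 2k3 + k4).
x=1.000000, y=2.390000:
  k1 = f(1.000000, 2.390000) = -1.844295
  k2 = f(1.225000, 1.975034) = -1.632698
  k3 = f(1.225000, 2.022643) = -1.680307
  k4 = f(1.450000, 1.633862) = -1.512154
  y ← 2.390000 + (0.45/6)·(k1 + 2k2 + 2k3 + k4) = 1.641316
y(1.45) ≈ 1.6413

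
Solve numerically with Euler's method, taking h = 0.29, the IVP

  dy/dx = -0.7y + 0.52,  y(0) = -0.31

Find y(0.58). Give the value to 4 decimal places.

Euler: y_{n+1} = y_n + h·f(x_n, y_n).
x=0.000000, y=-0.310000: f=0.737000 → y ← -0.310000 + 0.29·0.737000 = -0.096270
x=0.290000, y=-0.096270: f=0.587389 → y ← -0.096270 + 0.29·0.587389 = 0.074073
y(0.58) ≈ 0.0741

0.0741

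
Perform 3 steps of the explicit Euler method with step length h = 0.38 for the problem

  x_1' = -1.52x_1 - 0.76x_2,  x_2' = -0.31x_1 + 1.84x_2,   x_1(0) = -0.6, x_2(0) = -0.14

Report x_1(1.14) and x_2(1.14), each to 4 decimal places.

Euler on (x_1,x_2): x_1_{n+1} = x_1_n + h·x_1', x_2_{n+1} = x_2_n + h·x_2'.
0.000000: (-0.600000, -0.140000); f=(1.018400, -0.071600) → (-0.213008, -0.167208)
0.380000: (-0.213008, -0.167208); f=(0.450850, -0.241630) → (-0.041685, -0.259027)
0.760000: (-0.041685, -0.259027); f=(0.260222, -0.463688) → (0.057199, -0.435229)
(x_1(1.14), x_2(1.14)) ≈ (0.0572, -0.4352)

0.0572, -0.4352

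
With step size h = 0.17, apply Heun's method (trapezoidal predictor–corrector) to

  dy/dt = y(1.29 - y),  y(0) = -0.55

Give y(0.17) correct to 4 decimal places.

Heun: k1 = f(t_n, y_n); k2 = f(t_n + h, y_n + h·k1); y_{n+1} = y_n + (h/2)·(k1 + k2).
t=0.000000, y=-0.550000:
  k1 = f(0.000000, -0.550000) = -1.012000
  k2 = f(0.170000, -0.722040) = -1.452773
  y ← -0.550000 + (0.17/2)·(-1.012000 + (-1.452773)) = -0.759506
y(0.17) ≈ -0.7595

-0.7595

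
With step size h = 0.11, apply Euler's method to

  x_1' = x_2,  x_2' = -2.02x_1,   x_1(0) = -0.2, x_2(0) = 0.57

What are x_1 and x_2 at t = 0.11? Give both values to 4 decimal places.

-0.1373, 0.6144

Euler on (x_1,x_2): x_1_{n+1} = x_1_n + h·x_1', x_2_{n+1} = x_2_n + h·x_2'.
0.000000: (-0.200000, 0.570000); f=(0.570000, 0.404000) → (-0.137300, 0.614440)
(x_1(0.11), x_2(0.11)) ≈ (-0.1373, 0.6144)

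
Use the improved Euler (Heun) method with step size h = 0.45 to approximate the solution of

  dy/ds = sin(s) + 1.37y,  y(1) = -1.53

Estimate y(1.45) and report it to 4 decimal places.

Heun: k1 = f(s_n, y_n); k2 = f(s_n + h, y_n + h·k1); y_{n+1} = y_n + (h/2)·(k1 + k2).
s=1.000000, y=-1.530000:
  k1 = f(1.000000, -1.530000) = -1.254629
  k2 = f(1.450000, -2.094583) = -1.876866
  y ← -1.530000 + (0.45/2)·(-1.254629 + (-1.876866)) = -2.234586
y(1.45) ≈ -2.2346

-2.2346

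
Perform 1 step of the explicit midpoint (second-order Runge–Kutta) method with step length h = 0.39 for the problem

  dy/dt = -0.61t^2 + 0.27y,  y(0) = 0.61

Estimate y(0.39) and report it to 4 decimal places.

Midpoint: k1 = f(t_n, y_n); k2 = f(t_n + h/2, y_n + (h/2)·k1); y_{n+1} = y_n + h·k2.
t=0.000000, y=0.610000:
  k1 = f(0.000000, 0.610000) = 0.164700
  k2 = f(0.195000, 0.642116) = 0.150176
  y ← 0.610000 + 0.39·0.150176 = 0.668569
y(0.39) ≈ 0.6686

0.6686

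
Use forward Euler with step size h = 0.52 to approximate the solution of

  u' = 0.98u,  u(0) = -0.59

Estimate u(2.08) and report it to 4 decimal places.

-3.0641

Euler: u_{n+1} = u_n + h·f(x_n, u_n).
x=0.000000, u=-0.590000: f=-0.578200 → u ← -0.590000 + 0.52·(-0.578200) = -0.890664
x=0.520000, u=-0.890664: f=-0.872851 → u ← -0.890664 + 0.52·(-0.872851) = -1.344546
x=1.040000, u=-1.344546: f=-1.317655 → u ← -1.344546 + 0.52·(-1.317655) = -2.029727
x=1.560000, u=-2.029727: f=-1.989133 → u ← -2.029727 + 0.52·(-1.989133) = -3.064076
u(2.08) ≈ -3.0641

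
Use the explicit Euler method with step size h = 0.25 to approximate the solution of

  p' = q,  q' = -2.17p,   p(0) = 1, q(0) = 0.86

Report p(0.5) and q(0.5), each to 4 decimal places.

Euler on (p,q): p_{n+1} = p_n + h·p', q_{n+1} = q_n + h·q'.
0.000000: (1.000000, 0.860000); f=(0.860000, -2.170000) → (1.215000, 0.317500)
0.250000: (1.215000, 0.317500); f=(0.317500, -2.636550) → (1.294375, -0.341638)
(p(0.5), q(0.5)) ≈ (1.2944, -0.3416)

1.2944, -0.3416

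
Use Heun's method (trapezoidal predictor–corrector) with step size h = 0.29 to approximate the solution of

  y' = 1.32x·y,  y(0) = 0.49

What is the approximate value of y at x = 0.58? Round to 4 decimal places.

Heun: k1 = f(x_n, y_n); k2 = f(x_n + h, y_n + h·k1); y_{n+1} = y_n + (h/2)·(k1 + k2).
x=0.000000, y=0.490000:
  k1 = f(0.000000, 0.490000) = 0.000000
  k2 = f(0.290000, 0.490000) = 0.187572
  y ← 0.490000 + (0.29/2)·(0.000000 + 0.187572) = 0.517198
x=0.290000, y=0.517198:
  k1 = f(0.290000, 0.517198) = 0.197983
  k2 = f(0.580000, 0.574613) = 0.439924
  y ← 0.517198 + (0.29/2)·(0.197983 + 0.439924) = 0.609694
y(0.58) ≈ 0.6097

0.6097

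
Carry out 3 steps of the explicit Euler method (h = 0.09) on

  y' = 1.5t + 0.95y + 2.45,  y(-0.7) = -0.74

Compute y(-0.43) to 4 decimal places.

Euler: y_{n+1} = y_n + h·f(t_n, y_n).
t=-0.700000, y=-0.740000: f=0.697000 → y ← -0.740000 + 0.09·0.697000 = -0.677270
t=-0.610000, y=-0.677270: f=0.891594 → y ← -0.677270 + 0.09·0.891594 = -0.597027
t=-0.520000, y=-0.597027: f=1.102825 → y ← -0.597027 + 0.09·1.102825 = -0.497772
y(-0.43) ≈ -0.4978

-0.4978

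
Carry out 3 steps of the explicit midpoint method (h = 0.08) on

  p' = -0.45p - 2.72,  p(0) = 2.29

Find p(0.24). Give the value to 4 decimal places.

1.4370

Midpoint: k1 = f(t_n, p_n); k2 = f(t_n + h/2, p_n + (h/2)·k1); p_{n+1} = p_n + h·k2.
t=0.000000, p=2.290000:
  k1 = f(0.000000, 2.290000) = -3.750500
  k2 = f(0.040000, 2.139980) = -3.682991
  p ← 2.290000 + 0.08·(-3.682991) = 1.995361
t=0.080000, p=1.995361:
  k1 = f(0.080000, 1.995361) = -3.617912
  k2 = f(0.120000, 1.850644) = -3.552790
  p ← 1.995361 + 0.08·(-3.552790) = 1.711138
t=0.160000, p=1.711138:
  k1 = f(0.160000, 1.711138) = -3.490012
  k2 = f(0.200000, 1.571537) = -3.427192
  p ← 1.711138 + 0.08·(-3.427192) = 1.436962
p(0.24) ≈ 1.4370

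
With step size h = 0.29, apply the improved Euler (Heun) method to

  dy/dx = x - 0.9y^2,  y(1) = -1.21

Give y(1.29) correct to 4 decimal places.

-1.2903

Heun: k1 = f(x_n, y_n); k2 = f(x_n + h, y_n + h·k1); y_{n+1} = y_n + (h/2)·(k1 + k2).
x=1.000000, y=-1.210000:
  k1 = f(1.000000, -1.210000) = -0.317690
  k2 = f(1.290000, -1.302130) = -0.235989
  y ← -1.210000 + (0.29/2)·(-0.317690 + (-0.235989)) = -1.290283
y(1.29) ≈ -1.2903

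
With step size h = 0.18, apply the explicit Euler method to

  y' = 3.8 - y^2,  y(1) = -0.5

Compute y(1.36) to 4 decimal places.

Euler: y_{n+1} = y_n + h·f(t_n, y_n).
t=1.000000, y=-0.500000: f=3.550000 → y ← -0.500000 + 0.18·3.550000 = 0.139000
t=1.180000, y=0.139000: f=3.780679 → y ← 0.139000 + 0.18·3.780679 = 0.819522
y(1.36) ≈ 0.8195

0.8195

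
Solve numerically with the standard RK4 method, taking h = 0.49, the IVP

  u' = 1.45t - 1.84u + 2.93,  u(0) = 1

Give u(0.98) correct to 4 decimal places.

1.9088

RK4: k1 = f(t_n, u_n); k2 = f(t_n + h/2, u_n + (h/2)·k1); k3 = f(t_n + h/2, u_n + (h/2)·k2); k4 = f(t_n + h, u_n + h·k3); u_{n+1} = u_n + (h/6)·(k1 + 2k2 + 2k3 + k4).
t=0.000000, u=1.000000:
  k1 = f(0.000000, 1.000000) = 1.090000
  k2 = f(0.245000, 1.267050) = 0.953878
  k3 = f(0.245000, 1.233700) = 1.015242
  k4 = f(0.490000, 1.497468) = 0.885158
  u ← 1.000000 + (0.49/6)·(k1 + 2k2 + 2k3 + k4) = 1.482927
t=0.490000, u=1.482927:
  k1 = f(0.490000, 1.482927) = 0.911913
  k2 = f(0.735000, 1.706346) = 0.856073
  k3 = f(0.735000, 1.692665) = 0.881246
  k4 = f(0.980000, 1.914738) = 0.827882
  u ← 1.482927 + (0.49/6)·(k1 + 2k2 + 2k3 + k4) = 1.908773
u(0.98) ≈ 1.9088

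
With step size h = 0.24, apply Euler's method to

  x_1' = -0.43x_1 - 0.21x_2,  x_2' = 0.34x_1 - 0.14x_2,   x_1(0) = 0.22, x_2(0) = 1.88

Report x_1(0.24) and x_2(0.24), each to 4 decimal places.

Euler on (x_1,x_2): x_1_{n+1} = x_1_n + h·x_1', x_2_{n+1} = x_2_n + h·x_2'.
0.000000: (0.220000, 1.880000); f=(-0.489400, -0.188400) → (0.102544, 1.834784)
(x_1(0.24), x_2(0.24)) ≈ (0.1025, 1.8348)

0.1025, 1.8348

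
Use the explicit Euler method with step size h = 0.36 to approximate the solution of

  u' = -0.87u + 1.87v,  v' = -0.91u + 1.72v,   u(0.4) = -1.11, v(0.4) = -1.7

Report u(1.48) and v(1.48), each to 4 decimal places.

-4.1876, -4.2962

Euler on (u,v): u_{n+1} = u_n + h·u', v_{n+1} = v_n + h·v'.
0.400000: (-1.110000, -1.700000); f=(-2.213300, -1.913900) → (-1.906788, -2.389004)
0.760000: (-1.906788, -2.389004); f=(-2.808532, -2.373910) → (-2.917859, -3.243612)
1.120000: (-2.917859, -3.243612); f=(-3.527016, -2.923760) → (-4.187585, -4.296165)
(u(1.48), v(1.48)) ≈ (-4.1876, -4.2962)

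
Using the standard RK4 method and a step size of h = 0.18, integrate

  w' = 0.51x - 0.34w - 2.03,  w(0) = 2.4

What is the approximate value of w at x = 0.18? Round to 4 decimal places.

RK4: k1 = f(x_n, w_n); k2 = f(x_n + h/2, w_n + (h/2)·k1); k3 = f(x_n + h/2, w_n + (h/2)·k2); k4 = f(x_n + h, w_n + h·k3); w_{n+1} = w_n + (h/6)·(k1 + 2k2 + 2k3 + k4).
x=0.000000, w=2.400000:
  k1 = f(0.000000, 2.400000) = -2.846000
  k2 = f(0.090000, 2.143860) = -2.713012
  k3 = f(0.090000, 2.155829) = -2.717082
  k4 = f(0.180000, 1.910925) = -2.587915
  w ← 2.400000 + (0.18/6)·(k1 + 2k2 + 2k3 + k4) = 1.911177
w(0.18) ≈ 1.9112

1.9112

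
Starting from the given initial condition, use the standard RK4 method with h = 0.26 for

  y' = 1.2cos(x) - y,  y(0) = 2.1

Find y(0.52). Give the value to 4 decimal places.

RK4: k1 = f(x_n, y_n); k2 = f(x_n + h/2, y_n + (h/2)·k1); k3 = f(x_n + h/2, y_n + (h/2)·k2); k4 = f(x_n + h, y_n + h·k3); y_{n+1} = y_n + (h/6)·(k1 + 2k2 + 2k3 + k4).
x=0.000000, y=2.100000:
  k1 = f(0.000000, 2.100000) = -0.900000
  k2 = f(0.130000, 1.983000) = -0.793126
  k3 = f(0.130000, 1.996894) = -0.807019
  k4 = f(0.260000, 1.890175) = -0.730507
  y ← 2.100000 + (0.26/6)·(k1 + 2k2 + 2k3 + k4) = 1.890665
x=0.260000, y=1.890665:
  k1 = f(0.260000, 1.890665) = -0.730997
  k2 = f(0.390000, 1.795636) = -0.685745
  k3 = f(0.390000, 1.801519) = -0.691628
  k4 = f(0.520000, 1.710842) = -0.669459
  y ← 1.890665 + (0.26/6)·(k1 + 2k2 + 2k3 + k4) = 1.710607
y(0.52) ≈ 1.7106

1.7106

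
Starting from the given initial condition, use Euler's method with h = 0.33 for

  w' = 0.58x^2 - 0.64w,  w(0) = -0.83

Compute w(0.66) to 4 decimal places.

-0.4956

Euler: w_{n+1} = w_n + h·f(x_n, w_n).
x=0.000000, w=-0.830000: f=0.531200 → w ← -0.830000 + 0.33·0.531200 = -0.654704
x=0.330000, w=-0.654704: f=0.482173 → w ← -0.654704 + 0.33·0.482173 = -0.495587
w(0.66) ≈ -0.4956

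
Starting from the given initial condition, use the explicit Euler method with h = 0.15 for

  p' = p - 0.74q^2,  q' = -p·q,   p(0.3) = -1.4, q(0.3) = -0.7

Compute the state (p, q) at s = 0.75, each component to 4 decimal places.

Euler on (p,q): p_{n+1} = p_n + h·p', q_{n+1} = q_n + h·q'.
0.300000: (-1.400000, -0.700000); f=(-1.762600, -0.980000) → (-1.664390, -0.847000)
0.450000: (-1.664390, -0.847000); f=(-2.195273, -1.409738) → (-1.993681, -1.058461)
0.600000: (-1.993681, -1.058461); f=(-2.822732, -2.110233) → (-2.417091, -1.374996)
(p(0.75), q(0.75)) ≈ (-2.4171, -1.3750)

-2.4171, -1.3750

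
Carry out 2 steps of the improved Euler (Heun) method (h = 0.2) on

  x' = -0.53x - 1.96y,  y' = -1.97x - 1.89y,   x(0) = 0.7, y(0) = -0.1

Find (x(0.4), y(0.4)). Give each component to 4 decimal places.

0.7820, -0.4336

Heun on (x,y): k1 = f(t_n, state_n); k2 = f(t_n + h, state_n + h·k1); state_{n+1} = state_n + (h/2)·(k1 + k2).
0.000000: (0.700000, -0.100000)
  k1 = (-0.175000, -1.190000)
  predictor → (0.665000, -0.338000)
  k2 = (0.310030, -0.671230)
  → (0.713503, -0.286123)
0.200000: (0.713503, -0.286123)
  k1 = (0.182644, -0.864828)
  predictor → (0.750032, -0.459089)
  k2 = (0.502297, -0.609885)
  → (0.781997, -0.433594)
(x(0.4), y(0.4)) ≈ (0.7820, -0.4336)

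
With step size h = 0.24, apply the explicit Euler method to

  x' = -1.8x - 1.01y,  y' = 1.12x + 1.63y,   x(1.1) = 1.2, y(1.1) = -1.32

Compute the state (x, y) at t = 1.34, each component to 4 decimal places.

1.0016, -1.5138

Euler on (x,y): x_{n+1} = x_n + h·x', y_{n+1} = y_n + h·y'.
1.100000: (1.200000, -1.320000); f=(-0.826800, -0.807600) → (1.001568, -1.513824)
(x(1.34), y(1.34)) ≈ (1.0016, -1.5138)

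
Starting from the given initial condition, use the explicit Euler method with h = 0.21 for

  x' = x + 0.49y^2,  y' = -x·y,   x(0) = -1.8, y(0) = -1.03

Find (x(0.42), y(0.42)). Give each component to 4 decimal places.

Euler on (x,y): x_{n+1} = x_n + h·x', y_{n+1} = y_n + h·y'.
0.000000: (-1.800000, -1.030000); f=(-1.280159, -1.854000) → (-2.068833, -1.419340)
0.210000: (-2.068833, -1.419340); f=(-1.081716, -2.936378) → (-2.295994, -2.035979)
(x(0.42), y(0.42)) ≈ (-2.2960, -2.0360)

-2.2960, -2.0360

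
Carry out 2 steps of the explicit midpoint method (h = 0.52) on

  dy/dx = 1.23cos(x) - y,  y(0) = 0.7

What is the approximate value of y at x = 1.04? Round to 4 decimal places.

0.8533

Midpoint: k1 = f(x_n, y_n); k2 = f(x_n + h/2, y_n + (h/2)·k1); y_{n+1} = y_n + h·k2.
x=0.000000, y=0.700000:
  k1 = f(0.000000, 0.700000) = 0.530000
  k2 = f(0.260000, 0.837800) = 0.350860
  y ← 0.700000 + 0.52·0.350860 = 0.882447
x=0.520000, y=0.882447:
  k1 = f(0.520000, 0.882447) = 0.184971
  k2 = f(0.780000, 0.930539) = -0.056116
  y ← 0.882447 + 0.52·(-0.056116) = 0.853267
y(1.04) ≈ 0.8533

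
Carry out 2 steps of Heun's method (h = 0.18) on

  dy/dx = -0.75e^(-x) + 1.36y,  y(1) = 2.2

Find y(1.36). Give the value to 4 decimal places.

3.4661

Heun: k1 = f(x_n, y_n); k2 = f(x_n + h, y_n + h·k1); y_{n+1} = y_n + (h/2)·(k1 + k2).
x=1.000000, y=2.200000:
  k1 = f(1.000000, 2.200000) = 2.716090
  k2 = f(1.180000, 2.688896) = 3.426440
  y ← 2.200000 + (0.18/2)·(2.716090 + 3.426440) = 2.752828
x=1.180000, y=2.752828:
  k1 = f(1.180000, 2.752828) = 3.513387
  k2 = f(1.360000, 3.385237) = 4.411427
  y ← 2.752828 + (0.18/2)·(3.513387 + 4.411427) = 3.466061
y(1.36) ≈ 3.4661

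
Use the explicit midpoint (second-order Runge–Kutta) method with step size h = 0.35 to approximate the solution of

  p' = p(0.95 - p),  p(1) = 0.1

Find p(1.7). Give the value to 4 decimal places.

Midpoint: k1 = f(x_n, p_n); k2 = f(x_n + h/2, p_n + (h/2)·k1); p_{n+1} = p_n + h·k2.
x=1.000000, p=0.100000:
  k1 = f(1.000000, 0.100000) = 0.085000
  k2 = f(1.175000, 0.114875) = 0.095935
  p ← 0.100000 + 0.35·0.095935 = 0.133577
x=1.350000, p=0.133577:
  k1 = f(1.350000, 0.133577) = 0.109056
  k2 = f(1.525000, 0.152662) = 0.121723
  p ← 0.133577 + 0.35·0.121723 = 0.176180
p(1.7) ≈ 0.1762

0.1762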